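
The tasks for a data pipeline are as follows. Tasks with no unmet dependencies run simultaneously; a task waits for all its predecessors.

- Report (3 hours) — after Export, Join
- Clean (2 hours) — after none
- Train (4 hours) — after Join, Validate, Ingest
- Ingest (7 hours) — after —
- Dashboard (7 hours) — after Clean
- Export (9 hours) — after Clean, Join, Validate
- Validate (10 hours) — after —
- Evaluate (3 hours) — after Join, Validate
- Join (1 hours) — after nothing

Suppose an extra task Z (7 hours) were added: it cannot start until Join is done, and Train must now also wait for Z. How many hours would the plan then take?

22

Originally the plan takes 22 hours.
With Z inserted, Train now waits for max(Join, Validate, Ingest, Z).
New critical path: Validate→Export→Report = 10+9+3 = 22 ⇒ 22 hours.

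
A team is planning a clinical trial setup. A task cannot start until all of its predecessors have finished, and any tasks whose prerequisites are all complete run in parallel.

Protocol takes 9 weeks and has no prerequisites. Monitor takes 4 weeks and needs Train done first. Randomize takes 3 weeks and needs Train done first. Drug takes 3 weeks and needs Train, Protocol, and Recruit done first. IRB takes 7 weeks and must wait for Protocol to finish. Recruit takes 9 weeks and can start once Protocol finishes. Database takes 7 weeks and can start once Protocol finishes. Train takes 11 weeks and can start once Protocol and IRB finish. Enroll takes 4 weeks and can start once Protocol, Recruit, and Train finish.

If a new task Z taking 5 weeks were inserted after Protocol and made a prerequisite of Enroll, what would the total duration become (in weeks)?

31

Originally the clinical trial setup takes 31 weeks.
With Z inserted, Enroll now waits for max(Protocol, Recruit, Train, Z).
New critical path: Protocol→IRB→Train→Enroll = 9+7+11+4 = 31 ⇒ 31 weeks.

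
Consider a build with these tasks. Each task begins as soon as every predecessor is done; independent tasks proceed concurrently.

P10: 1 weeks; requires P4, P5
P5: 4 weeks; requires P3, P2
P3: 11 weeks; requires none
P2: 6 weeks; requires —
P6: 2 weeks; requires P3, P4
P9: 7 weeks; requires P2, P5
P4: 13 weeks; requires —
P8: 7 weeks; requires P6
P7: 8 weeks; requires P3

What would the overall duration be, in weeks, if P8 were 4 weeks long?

22

The binding path is P4→P6→P8 = 13+2+7 = 22; finish at 22 weeks.
P8 lies on that path, so at 4 weeks the path becomes 19 weeks.
Now P3→P5→P9 = 11+4+7 = 22 is longest, so the finish becomes 22 weeks.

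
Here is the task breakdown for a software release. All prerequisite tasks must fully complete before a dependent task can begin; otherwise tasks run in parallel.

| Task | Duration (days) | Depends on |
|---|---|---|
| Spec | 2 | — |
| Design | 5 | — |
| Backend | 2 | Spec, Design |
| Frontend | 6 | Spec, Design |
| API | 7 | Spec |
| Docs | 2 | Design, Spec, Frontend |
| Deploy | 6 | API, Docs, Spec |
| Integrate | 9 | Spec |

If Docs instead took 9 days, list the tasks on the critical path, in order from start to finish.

Actual critical path: Design→Frontend→Docs→Deploy = 5+6+2+6 = 19 ⇒ 19 days.
Docs lies on that path, so at 9 days the path becomes 26 days.
No other chain overtakes it, so the finish is 26 days.

Design, Frontend, Docs, Deploy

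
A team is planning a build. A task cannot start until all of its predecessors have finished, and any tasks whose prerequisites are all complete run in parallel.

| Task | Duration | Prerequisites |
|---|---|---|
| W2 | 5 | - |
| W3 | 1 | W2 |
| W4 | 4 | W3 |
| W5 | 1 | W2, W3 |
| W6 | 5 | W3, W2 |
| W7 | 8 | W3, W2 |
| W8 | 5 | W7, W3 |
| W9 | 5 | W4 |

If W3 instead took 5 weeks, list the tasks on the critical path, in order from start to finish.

W2, W3, W7, W8

As given, the longest chain is W2→W3→W7→W8 = 5+1+8+5 = 19, so the finish is 19 weeks.
W3 lies on that path, so at 5 weeks the path becomes 23 weeks.
That remains the longest chain; total 23 weeks.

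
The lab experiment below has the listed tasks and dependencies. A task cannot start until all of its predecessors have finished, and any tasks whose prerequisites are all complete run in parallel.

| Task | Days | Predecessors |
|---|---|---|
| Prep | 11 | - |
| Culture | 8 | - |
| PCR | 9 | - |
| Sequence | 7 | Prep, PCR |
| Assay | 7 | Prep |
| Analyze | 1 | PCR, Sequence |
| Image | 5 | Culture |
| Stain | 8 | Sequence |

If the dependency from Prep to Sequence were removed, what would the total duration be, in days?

24

Before: longest chain Prep→Sequence→Stain = 11+7+8 = 26, finish 26.
Without Prep→Sequence, Sequence's earliest start moves from 11 to 9.
After: PCR→Sequence→Stain = 9+7+8 = 24 → 24 days.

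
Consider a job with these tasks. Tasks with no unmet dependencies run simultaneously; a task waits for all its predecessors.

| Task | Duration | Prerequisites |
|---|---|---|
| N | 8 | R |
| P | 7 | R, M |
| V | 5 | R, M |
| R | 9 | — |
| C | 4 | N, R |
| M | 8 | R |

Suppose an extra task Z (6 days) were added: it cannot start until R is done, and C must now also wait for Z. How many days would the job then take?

24

Originally the job takes 24 days.
With Z inserted, C now waits for max(N, R, Z).
New critical path: R→M→P = 9+8+7 = 24 ⇒ 24 days.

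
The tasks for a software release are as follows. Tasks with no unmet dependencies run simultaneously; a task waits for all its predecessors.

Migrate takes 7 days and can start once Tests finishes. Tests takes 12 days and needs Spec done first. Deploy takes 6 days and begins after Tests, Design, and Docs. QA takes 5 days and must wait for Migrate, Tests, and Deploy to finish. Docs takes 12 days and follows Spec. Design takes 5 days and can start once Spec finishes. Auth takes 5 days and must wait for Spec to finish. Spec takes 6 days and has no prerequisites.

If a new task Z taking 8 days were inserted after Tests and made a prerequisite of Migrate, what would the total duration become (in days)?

38

Originally the project takes 30 days.
With Z inserted, Migrate now waits for max(Tests, Z).
New critical path: Spec→Tests→Z→Migrate→QA = 6+12+8+7+5 = 38 ⇒ 38 days.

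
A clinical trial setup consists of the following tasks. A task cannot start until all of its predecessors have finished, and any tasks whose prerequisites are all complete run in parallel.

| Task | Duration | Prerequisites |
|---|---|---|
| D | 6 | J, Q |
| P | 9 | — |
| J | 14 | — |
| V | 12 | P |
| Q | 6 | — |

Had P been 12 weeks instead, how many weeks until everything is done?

24

Baseline: P→V = 9+12 = 21 → 21 weeks.
Since P is critical, the +3 change carries straight to that chain (now 24 weeks).
The critical path is still P→V; finish is now 24 weeks.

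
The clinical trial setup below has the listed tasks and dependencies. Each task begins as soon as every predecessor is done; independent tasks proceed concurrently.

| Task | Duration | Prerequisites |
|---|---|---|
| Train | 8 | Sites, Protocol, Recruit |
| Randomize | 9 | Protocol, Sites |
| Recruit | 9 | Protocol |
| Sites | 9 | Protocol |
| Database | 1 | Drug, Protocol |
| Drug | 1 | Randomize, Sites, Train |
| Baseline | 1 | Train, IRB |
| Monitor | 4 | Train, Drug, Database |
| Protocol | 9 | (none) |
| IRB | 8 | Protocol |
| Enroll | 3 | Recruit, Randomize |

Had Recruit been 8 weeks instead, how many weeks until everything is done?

The binding path is Protocol→Sites→Randomize→Drug→Database→Monitor = 9+9+9+1+1+4 = 33; finish at 33 weeks.
The longest path through Recruit is only 32 weeks, so Recruit has float 1.
That remains the longest chain; total 33 weeks.

33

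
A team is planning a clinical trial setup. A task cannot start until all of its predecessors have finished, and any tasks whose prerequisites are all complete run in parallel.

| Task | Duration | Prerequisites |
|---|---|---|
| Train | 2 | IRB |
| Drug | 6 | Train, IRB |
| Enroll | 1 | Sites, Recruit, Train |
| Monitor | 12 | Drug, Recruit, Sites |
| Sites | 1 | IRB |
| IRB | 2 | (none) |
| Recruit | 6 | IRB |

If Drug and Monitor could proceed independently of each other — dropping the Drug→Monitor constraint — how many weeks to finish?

20

With the dependency in place, IRB→Train→Drug→Monitor = 2+2+6+12 = 22 sets the finish at 22 weeks.
Without Drug→Monitor, Monitor's earliest start moves from 10 to 8.
The longest chain is now IRB→Recruit→Monitor = 2+6+12 = 20, so the clinical trial setup takes 20 weeks.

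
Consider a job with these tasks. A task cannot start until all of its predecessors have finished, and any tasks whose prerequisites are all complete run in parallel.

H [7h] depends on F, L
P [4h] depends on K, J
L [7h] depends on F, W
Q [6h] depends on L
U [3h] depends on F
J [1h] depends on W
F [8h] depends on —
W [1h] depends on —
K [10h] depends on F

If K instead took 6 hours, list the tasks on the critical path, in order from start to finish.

The binding path is F→K→P = 8+10+4 = 22; finish at 22 hours.
K lies on that path, so at 6 hours the path becomes 18 hours.
The binding chain switches to F→L→H = 8+7+7 = 22; finish 22 hours.

F, L, H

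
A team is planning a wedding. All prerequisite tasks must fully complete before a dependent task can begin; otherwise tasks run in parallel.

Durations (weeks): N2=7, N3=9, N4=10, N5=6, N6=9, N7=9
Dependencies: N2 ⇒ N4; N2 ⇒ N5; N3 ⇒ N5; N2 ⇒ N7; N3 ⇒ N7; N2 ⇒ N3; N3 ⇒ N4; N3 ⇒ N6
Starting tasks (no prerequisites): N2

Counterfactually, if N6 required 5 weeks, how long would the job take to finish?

The binding path is N2→N3→N4 = 7+9+10 = 26; finish at 26 weeks.
N6 has 1 week of float (longest path through it is 25).
No other chain overtakes it, so the finish is 26 weeks.

26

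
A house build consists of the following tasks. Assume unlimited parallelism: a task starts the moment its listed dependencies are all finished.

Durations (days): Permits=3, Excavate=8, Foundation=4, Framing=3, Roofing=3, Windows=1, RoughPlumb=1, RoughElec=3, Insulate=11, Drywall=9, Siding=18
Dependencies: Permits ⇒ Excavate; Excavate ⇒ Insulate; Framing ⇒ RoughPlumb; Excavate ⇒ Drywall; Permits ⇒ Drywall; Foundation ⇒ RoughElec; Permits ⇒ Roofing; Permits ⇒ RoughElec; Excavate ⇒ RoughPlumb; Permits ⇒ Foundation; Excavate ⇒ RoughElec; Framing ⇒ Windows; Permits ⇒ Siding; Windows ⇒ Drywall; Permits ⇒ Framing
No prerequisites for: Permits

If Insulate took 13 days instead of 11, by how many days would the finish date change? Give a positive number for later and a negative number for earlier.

Actual critical path: Permits→Excavate→Insulate = 3+8+11 = 22 ⇒ 22 days.
Since Insulate is critical, the +2 change carries straight to that chain (now 24 days).
No other chain overtakes it, so the finish is 24 days.
Change in finish: 24 − 22 = +2 days.

2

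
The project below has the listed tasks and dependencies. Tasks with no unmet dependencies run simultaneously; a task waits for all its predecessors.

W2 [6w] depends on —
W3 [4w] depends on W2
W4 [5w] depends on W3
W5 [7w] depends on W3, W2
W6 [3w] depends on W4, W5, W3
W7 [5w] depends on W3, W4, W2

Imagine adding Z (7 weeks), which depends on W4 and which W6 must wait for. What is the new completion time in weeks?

Originally the job takes 20 weeks.
With Z inserted, W6 now waits for max(W4, W5, W3, Z).
New critical path: W2→W3→W4→Z→W6 = 6+4+5+7+3 = 25 ⇒ 25 weeks.

25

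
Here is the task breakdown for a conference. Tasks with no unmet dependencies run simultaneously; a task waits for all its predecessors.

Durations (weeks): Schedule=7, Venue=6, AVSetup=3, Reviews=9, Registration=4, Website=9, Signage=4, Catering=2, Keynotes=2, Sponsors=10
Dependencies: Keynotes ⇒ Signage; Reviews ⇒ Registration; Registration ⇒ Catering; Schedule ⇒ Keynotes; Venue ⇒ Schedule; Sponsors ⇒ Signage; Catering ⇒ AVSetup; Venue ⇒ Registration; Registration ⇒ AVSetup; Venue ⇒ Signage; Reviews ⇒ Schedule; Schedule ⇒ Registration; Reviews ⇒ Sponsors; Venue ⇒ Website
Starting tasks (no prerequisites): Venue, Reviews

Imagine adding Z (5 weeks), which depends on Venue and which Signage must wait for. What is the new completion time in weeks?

Originally the project takes 25 weeks.
With Z inserted, Signage now waits for max(Venue, Keynotes, Sponsors, Z).
New critical path: Reviews→Schedule→Registration→Catering→AVSetup = 9+7+4+2+3 = 25 ⇒ 25 weeks.

25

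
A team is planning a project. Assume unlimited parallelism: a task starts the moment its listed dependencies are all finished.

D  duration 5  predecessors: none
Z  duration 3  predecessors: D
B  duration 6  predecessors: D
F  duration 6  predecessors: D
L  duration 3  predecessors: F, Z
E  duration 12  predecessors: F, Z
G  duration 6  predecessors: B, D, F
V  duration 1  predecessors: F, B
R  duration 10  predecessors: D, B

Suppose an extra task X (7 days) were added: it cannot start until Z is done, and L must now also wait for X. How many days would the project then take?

23

Originally the project takes 23 days.
With X inserted, L now waits for max(F, Z, X).
New critical path: D→F→E = 5+6+12 = 23 ⇒ 23 days.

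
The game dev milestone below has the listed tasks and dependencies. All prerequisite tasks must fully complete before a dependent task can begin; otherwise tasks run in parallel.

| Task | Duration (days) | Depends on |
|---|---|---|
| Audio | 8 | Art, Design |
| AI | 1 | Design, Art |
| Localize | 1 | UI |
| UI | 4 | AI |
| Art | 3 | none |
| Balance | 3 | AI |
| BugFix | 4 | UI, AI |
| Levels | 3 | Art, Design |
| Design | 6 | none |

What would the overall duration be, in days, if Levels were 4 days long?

As given, the longest chain is Design→AI→UI→BugFix = 6+1+4+4 = 15, so the finish is 15 days.
The longest path through Levels is only 9 days, so Levels has float 6.
The critical path is still Design→AI→UI→BugFix; finish is now 15 days.

15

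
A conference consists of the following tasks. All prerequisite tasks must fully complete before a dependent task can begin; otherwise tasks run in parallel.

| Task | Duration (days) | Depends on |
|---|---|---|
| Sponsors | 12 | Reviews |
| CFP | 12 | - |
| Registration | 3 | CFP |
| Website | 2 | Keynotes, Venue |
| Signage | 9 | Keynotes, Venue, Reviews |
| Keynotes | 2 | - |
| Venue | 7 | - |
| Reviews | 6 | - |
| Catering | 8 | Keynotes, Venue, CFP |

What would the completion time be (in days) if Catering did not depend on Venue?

Original critical path: CFP→Catering = 12+8 = 20 ⇒ 20 days.
Dropping Venue→Catering doesn't change Catering's earliest start (12); another predecessor still binds.
After: CFP→Catering = 12+8 = 20 → 20 days.

20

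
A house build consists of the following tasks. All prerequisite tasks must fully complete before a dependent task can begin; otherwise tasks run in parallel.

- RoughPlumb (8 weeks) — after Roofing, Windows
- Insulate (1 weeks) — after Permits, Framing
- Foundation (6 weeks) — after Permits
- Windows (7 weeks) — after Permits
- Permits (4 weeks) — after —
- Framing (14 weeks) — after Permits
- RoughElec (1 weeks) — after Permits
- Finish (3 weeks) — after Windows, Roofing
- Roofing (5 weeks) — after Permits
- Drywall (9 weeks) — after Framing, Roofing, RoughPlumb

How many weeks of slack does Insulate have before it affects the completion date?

9

Permits→Windows→RoughPlumb→Drywall = 4+7+8+9 = 28 sets the makespan at 28 weeks.
Longest path through Insulate: 19 weeks (earliest finish 19, latest finish 28).
Slack of Insulate = 27 − 18 = 9 weeks.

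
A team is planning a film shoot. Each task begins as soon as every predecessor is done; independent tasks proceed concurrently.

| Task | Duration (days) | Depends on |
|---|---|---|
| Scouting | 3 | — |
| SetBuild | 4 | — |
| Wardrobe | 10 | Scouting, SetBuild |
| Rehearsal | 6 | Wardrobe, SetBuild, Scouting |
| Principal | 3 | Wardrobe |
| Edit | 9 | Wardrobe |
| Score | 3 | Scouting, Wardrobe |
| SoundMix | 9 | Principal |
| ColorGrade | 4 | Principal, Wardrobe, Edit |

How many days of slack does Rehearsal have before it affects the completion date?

7

The longest chain is SetBuild→Wardrobe→Edit→ColorGrade = 4+10+9+4 = 27; overall finish 27 days.
The longest chain containing Rehearsal totals 20 days.
Slack of Rehearsal = 21 − 14 = 7 days.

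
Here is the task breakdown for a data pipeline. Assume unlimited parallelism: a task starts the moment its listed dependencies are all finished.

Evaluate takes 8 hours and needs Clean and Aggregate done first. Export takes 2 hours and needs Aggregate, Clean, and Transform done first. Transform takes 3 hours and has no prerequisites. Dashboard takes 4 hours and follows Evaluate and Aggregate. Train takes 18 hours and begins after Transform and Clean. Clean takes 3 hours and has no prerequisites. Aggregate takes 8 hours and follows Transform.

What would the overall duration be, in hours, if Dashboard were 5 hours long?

The binding path is Transform→Aggregate→Evaluate→Dashboard = 3+8+8+4 = 23; finish at 23 hours.
Dashboard is on the critical path; changing it to 5 makes that path 24 hours.
The critical path is still Transform→Aggregate→Evaluate→Dashboard; finish is now 24 hours.

24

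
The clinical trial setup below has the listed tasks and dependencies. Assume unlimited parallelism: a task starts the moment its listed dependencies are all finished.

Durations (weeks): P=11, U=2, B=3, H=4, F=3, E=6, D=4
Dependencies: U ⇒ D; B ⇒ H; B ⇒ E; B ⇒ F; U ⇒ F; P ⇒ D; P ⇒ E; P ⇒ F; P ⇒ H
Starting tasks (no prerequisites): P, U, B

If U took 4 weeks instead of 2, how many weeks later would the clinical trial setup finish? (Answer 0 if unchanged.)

Baseline: P→E = 11+6 = 17 → 17 weeks.
The longest path through U is only 6 weeks, so U has float 11.
The critical path is still P→E; finish is now 17 weeks.
Change in finish: 17 − 17 = +0 weeks.

0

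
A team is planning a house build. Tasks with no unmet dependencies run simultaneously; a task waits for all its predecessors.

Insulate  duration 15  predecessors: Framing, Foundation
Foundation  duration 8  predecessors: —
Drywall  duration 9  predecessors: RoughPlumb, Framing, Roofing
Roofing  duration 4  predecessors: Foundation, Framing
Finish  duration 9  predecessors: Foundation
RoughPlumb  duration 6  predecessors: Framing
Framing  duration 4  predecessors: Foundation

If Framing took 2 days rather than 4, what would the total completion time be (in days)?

As given, the longest chain is Foundation→Framing→RoughPlumb→Drywall = 8+4+6+9 = 27, so the finish is 27 days.
Since Framing is critical, the -2 change carries straight to that chain (now 25 days).
The critical path is still Foundation→Framing→RoughPlumb→Drywall; finish is now 25 days.

25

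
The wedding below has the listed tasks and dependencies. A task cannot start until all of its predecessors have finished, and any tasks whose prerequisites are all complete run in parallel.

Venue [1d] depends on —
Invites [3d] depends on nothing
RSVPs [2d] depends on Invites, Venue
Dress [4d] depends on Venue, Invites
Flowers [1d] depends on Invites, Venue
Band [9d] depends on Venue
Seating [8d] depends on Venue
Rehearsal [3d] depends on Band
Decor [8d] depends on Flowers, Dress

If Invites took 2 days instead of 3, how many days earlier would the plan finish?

Critical path before the change: Invites→Dress→Decor = 3+4+8 = 15 giving 15 days.
Invites lies on that path, so at 2 days the path becomes 14 days.
No other chain overtakes it, so the finish is 14 days.
Change in finish: 14 − 15 = -1 days.

1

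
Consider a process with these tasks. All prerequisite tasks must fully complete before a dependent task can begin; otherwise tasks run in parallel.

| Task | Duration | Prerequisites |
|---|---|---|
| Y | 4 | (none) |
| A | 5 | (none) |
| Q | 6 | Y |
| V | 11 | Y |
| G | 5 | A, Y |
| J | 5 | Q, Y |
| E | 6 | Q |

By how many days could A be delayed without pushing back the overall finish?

Critical path: Y→Q→E = 4+6+6 = 16, so the finish is 16 days.
Longest path through A: 10 days (earliest finish 5, latest finish 11).
Float = 16 − 10 = 6.

6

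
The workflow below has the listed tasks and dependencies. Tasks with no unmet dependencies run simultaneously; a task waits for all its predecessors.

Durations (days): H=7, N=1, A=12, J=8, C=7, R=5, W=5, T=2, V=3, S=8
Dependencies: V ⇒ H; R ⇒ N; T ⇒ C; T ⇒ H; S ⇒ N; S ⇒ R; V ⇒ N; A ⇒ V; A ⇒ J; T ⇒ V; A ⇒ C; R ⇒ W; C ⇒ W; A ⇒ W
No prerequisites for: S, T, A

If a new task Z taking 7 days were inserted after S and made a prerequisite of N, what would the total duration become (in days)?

24

Originally the schedule takes 24 days.
With Z inserted, N now waits for max(V, S, R, Z).
New critical path: A→C→W = 12+7+5 = 24 ⇒ 24 days.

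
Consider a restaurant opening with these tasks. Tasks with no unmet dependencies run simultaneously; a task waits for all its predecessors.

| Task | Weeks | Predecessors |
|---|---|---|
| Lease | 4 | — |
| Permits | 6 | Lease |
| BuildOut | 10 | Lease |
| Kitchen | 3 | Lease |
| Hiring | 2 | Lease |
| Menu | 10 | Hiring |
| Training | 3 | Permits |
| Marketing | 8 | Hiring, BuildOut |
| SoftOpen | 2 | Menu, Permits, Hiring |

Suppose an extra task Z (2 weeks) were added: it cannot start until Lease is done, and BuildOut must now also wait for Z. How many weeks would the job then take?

Originally the job takes 22 weeks.
With Z inserted, BuildOut now waits for max(Lease, Z).
New critical path: Lease→Z→BuildOut→Marketing = 4+2+10+8 = 24 ⇒ 24 weeks.

24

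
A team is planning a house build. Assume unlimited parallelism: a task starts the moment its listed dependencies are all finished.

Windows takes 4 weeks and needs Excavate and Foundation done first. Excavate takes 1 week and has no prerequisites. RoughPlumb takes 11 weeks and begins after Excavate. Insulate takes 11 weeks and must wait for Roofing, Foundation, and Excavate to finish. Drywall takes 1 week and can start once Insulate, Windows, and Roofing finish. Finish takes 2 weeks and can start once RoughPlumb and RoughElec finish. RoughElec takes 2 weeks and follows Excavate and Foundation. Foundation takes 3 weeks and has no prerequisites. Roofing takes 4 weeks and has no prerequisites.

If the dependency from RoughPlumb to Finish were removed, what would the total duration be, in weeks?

With the dependency in place, Roofing→Insulate→Drywall = 4+11+1 = 16 sets the finish at 16 weeks.
Without RoughPlumb→Finish, Finish's earliest start moves from 12 to 5.
The longest chain is now Roofing→Insulate→Drywall = 4+11+1 = 16, so the schedule takes 16 weeks.

16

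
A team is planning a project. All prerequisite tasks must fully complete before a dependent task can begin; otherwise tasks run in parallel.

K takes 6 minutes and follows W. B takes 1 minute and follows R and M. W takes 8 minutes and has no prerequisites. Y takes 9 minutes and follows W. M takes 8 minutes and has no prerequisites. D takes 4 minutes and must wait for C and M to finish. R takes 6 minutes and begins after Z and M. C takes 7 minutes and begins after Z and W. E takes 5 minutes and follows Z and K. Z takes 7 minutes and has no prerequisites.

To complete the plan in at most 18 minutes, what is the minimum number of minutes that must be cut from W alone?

1

Current finish: 19 minutes; target: 18.
W is on every critical path, so each minute cut from W cuts the finish by one (this holds down to a finish of 18).
Need 19 − 18 = 1 minute off W → W becomes 7 minutes, finish becomes 18.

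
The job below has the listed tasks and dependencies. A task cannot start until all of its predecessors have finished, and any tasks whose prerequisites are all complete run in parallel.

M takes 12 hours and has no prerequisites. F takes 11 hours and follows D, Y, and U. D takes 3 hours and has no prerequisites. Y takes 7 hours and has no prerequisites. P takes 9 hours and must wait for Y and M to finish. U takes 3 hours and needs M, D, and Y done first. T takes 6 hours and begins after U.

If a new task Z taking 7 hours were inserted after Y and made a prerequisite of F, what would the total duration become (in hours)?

26

Originally the job takes 26 hours.
With Z inserted, F now waits for max(D, Y, U, Z).
New critical path: M→U→F = 12+3+11 = 26 ⇒ 26 hours.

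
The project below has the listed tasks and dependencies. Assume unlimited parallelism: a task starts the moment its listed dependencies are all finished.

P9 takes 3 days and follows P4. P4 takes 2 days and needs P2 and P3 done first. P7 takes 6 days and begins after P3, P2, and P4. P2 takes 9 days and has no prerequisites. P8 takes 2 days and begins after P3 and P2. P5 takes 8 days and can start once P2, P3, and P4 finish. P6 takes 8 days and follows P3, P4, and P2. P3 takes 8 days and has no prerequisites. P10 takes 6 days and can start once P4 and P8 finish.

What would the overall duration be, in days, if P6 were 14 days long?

25

Baseline: P2→P4→P6 = 9+2+8 = 19 → 19 days.
P6 lies on that path, so at 14 days the path becomes 25 days.
No other chain overtakes it, so the finish is 25 days.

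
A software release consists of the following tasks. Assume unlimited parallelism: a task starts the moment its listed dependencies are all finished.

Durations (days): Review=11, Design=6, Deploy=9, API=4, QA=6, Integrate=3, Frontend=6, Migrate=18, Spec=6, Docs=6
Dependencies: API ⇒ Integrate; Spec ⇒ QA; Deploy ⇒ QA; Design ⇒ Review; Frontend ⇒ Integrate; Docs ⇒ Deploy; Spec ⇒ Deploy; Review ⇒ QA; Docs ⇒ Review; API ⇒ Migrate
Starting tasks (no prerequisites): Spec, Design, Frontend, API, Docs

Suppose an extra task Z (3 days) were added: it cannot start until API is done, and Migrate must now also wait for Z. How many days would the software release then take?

25

Originally the software release takes 23 days.
With Z inserted, Migrate now waits for max(API, Z).
New critical path: API→Z→Migrate = 4+3+18 = 25 ⇒ 25 days.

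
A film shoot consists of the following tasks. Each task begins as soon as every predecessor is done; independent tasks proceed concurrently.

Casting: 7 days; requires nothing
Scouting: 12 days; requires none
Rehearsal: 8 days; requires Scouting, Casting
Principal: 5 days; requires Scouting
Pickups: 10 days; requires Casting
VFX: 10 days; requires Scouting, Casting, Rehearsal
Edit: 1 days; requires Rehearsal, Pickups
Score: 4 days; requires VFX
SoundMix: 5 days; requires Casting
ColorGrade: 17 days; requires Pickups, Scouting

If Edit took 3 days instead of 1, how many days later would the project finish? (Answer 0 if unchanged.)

0

The binding path is Casting→Pickups→ColorGrade = 7+10+17 = 34; finish at 34 days.
Edit is off the critical path — its longest chain is 21 days, giving 13 of slack.
No other chain overtakes it, so the finish is 34 days.
Change in finish: 34 − 34 = +0 days.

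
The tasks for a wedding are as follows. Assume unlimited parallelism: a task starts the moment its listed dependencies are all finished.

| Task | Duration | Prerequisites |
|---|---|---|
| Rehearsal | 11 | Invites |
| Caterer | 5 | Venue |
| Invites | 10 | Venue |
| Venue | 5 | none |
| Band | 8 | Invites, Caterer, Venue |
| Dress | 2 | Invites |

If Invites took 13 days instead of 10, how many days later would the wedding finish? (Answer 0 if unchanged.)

3

The binding path is Venue→Invites→Rehearsal = 5+10+11 = 26; finish at 26 days.
Since Invites is critical, the +3 change carries straight to that chain (now 29 days).
No other chain overtakes it, so the finish is 29 days.
Change in finish: 29 − 26 = +3 days.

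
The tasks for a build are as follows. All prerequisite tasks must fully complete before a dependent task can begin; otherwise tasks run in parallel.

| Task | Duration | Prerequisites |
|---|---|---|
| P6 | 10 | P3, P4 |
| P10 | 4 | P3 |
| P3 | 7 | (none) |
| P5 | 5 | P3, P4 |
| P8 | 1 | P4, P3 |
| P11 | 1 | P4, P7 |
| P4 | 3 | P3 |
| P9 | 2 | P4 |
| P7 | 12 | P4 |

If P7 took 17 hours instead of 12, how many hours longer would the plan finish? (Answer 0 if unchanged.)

5

The binding path is P3→P4→P7→P11 = 7+3+12+1 = 23; finish at 23 hours.
P7 is on the critical path; changing it to 17 makes that path 28 hours.
The critical path is still P3→P4→P7→P11; finish is now 28 hours.
Change in finish: 28 − 23 = +5 hours.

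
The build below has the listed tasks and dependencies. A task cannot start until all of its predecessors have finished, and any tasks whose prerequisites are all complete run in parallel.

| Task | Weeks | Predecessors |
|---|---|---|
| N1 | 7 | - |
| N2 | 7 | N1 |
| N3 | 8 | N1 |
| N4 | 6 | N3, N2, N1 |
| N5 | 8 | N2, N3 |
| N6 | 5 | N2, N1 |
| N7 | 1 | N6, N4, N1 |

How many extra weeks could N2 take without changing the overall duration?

1

Critical path: N1→N3→N5 = 7+8+8 = 23, so the finish is 23 weeks.
The longest chain containing N2 totals 22 weeks.
So N2 can slip 15 − 14 = 1 week.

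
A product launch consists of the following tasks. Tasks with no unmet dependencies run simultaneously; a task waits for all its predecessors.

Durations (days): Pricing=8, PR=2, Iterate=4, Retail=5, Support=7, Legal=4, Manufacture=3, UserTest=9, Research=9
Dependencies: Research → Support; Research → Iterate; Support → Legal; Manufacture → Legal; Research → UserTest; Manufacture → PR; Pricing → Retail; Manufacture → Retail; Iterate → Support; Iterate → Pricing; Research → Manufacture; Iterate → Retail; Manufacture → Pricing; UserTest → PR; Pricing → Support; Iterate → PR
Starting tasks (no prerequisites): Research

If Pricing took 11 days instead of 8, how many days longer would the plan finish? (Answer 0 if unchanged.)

3

The binding path is Research→Iterate→Pricing→Support→Legal = 9+4+8+7+4 = 32; finish at 32 days.
Pricing is on the critical path; changing it to 11 makes that path 35 days.
The critical path is still Research→Iterate→Pricing→Support→Legal; finish is now 35 days.
Change in finish: 35 − 32 = +3 days.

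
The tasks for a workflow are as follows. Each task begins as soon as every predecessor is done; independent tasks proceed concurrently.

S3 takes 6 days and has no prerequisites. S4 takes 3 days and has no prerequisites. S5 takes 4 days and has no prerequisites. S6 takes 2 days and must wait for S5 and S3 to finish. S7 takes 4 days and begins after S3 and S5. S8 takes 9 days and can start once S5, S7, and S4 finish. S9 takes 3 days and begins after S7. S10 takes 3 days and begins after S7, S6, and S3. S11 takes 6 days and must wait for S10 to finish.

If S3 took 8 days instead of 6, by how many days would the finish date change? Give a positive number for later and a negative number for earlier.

2

Baseline: S3→S7→S8 = 6+4+9 = 19 → 19 days.
S3 lies on that path, so at 8 days the path becomes 21 days.
The critical path is still S3→S7→S8; finish is now 21 days.
Change in finish: 21 − 19 = +2 days.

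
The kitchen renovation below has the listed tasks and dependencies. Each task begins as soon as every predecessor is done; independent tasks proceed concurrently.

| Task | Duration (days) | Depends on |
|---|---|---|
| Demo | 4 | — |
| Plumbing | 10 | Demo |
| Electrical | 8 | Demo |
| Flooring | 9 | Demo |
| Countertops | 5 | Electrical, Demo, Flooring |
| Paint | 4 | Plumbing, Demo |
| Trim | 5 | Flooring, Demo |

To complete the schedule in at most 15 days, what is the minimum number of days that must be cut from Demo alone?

3

Current finish: 18 days; target: 15.
Demo is on every critical path, so each day cut from Demo cuts the finish by one (this holds down to a finish of 15).
Need 18 − 15 = 3 days off Demo → Demo becomes 1 day, finish becomes 15.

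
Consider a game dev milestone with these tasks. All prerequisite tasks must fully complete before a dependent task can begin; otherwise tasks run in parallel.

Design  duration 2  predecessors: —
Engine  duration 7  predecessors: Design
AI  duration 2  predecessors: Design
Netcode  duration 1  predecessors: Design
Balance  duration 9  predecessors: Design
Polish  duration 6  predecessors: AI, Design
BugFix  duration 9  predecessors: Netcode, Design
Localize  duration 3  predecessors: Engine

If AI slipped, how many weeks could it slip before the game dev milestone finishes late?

Design→Engine→Localize = 2+7+3 = 12 sets the makespan at 12 weeks.
Longest path through AI: 10 weeks (earliest finish 4, latest finish 6).
Float = 12 − 10 = 2.

2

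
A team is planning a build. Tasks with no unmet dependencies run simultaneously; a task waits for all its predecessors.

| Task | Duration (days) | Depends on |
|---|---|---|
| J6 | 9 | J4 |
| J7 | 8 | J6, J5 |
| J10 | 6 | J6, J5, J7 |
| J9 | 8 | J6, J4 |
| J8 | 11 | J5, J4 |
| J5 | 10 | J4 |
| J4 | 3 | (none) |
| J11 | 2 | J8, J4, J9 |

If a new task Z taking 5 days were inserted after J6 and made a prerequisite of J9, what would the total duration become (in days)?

Originally the project takes 27 days.
With Z inserted, J9 now waits for max(J6, J4, Z).
New critical path: J4→J5→J7→J10 = 3+10+8+6 = 27 ⇒ 27 days.

27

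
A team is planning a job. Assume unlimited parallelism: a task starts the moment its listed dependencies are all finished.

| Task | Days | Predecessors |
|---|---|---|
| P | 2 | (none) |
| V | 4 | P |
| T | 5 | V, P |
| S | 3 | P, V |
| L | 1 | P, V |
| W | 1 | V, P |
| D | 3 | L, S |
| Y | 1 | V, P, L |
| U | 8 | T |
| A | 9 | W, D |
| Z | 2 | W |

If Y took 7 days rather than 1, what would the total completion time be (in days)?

The binding path is P→V→S→D→A = 2+4+3+3+9 = 21; finish at 21 days.
Y is off the critical path — its longest chain is 8 days, giving 13 of slack.
The critical path is still P→V→S→D→A; finish is now 21 days.

21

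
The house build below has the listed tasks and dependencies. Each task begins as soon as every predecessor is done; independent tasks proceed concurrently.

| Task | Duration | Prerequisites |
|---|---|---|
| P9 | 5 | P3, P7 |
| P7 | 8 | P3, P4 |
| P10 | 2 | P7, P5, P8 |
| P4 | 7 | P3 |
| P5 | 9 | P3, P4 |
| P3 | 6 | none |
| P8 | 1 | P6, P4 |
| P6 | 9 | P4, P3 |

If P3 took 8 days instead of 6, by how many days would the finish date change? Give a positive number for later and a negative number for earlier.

2

Critical path before the change: P3→P4→P7→P9 = 6+7+8+5 = 26 giving 26 days.
P3 is on the critical path; changing it to 8 makes that path 28 days.
That remains the longest chain; total 28 days.
Change in finish: 28 − 26 = +2 days.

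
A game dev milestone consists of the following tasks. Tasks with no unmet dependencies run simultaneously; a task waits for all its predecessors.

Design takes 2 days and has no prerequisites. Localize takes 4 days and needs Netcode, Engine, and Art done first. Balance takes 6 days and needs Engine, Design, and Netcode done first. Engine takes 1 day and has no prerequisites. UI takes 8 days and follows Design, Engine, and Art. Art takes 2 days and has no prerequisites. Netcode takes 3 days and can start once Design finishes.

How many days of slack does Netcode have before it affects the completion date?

The longest chain is Design→Netcode→Balance = 2+3+6 = 11; overall finish 11 days.
Netcode finishes as early as 5 and must finish by 5.
So Netcode can slip 5 − 5 = 0 days.

0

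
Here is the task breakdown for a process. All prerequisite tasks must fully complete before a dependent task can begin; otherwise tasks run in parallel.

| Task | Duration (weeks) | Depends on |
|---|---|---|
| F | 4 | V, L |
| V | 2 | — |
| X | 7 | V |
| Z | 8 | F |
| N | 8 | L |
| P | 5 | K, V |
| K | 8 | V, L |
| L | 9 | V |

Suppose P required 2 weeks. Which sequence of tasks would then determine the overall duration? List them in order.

Critical path before the change: V→L→K→P = 2+9+8+5 = 24 giving 24 weeks.
P lies on that path, so at 2 weeks the path becomes 21 weeks.
The binding chain switches to V→L→F→Z = 2+9+4+8 = 23; finish 23 weeks.

V, L, F, Z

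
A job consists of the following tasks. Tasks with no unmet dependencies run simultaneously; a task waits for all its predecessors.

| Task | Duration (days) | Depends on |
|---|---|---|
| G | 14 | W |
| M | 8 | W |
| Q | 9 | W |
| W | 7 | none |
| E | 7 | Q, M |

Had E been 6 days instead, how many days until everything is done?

Baseline: W→Q→E = 7+9+7 = 23 → 23 days.
E is on the critical path; changing it to 6 makes that path 22 days.
That remains the longest chain; total 22 days.

22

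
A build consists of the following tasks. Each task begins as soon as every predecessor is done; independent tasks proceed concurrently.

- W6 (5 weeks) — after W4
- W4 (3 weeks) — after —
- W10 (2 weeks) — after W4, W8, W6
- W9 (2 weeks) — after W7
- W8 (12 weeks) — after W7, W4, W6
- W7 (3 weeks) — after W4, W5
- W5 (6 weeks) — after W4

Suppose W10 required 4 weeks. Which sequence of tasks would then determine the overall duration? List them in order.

W4, W5, W7, W8, W10

The binding path is W4→W5→W7→W8→W10 = 3+6+3+12+2 = 26; finish at 26 weeks.
Since W10 is critical, the +2 change carries straight to that chain (now 28 weeks).
No other chain overtakes it, so the finish is 28 weeks.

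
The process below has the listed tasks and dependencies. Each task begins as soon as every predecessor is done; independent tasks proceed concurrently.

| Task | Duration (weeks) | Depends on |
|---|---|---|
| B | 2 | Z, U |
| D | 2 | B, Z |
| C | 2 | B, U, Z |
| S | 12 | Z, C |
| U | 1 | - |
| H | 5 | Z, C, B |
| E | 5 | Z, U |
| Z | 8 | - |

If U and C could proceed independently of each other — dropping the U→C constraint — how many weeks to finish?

Original critical path: Z→B→C→S = 8+2+2+12 = 24 ⇒ 24 weeks.
Dropping U→C doesn't change C's earliest start (10); another predecessor still binds.
New critical path: Z→B→C→S = 8+2+2+12 = 24 ⇒ 24 weeks.

24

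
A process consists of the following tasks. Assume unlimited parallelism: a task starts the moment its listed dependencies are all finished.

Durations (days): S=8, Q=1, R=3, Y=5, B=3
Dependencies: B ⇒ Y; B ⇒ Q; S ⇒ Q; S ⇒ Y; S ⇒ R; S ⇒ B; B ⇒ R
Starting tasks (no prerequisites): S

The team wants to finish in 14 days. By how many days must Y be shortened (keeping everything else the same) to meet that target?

Current finish: 16 days; target: 14.
Y is on every critical path, so each day cut from Y cuts the finish by one (this holds down to a finish of 14).
Need 16 − 14 = 2 days off Y → Y becomes 3 days, finish becomes 14.

2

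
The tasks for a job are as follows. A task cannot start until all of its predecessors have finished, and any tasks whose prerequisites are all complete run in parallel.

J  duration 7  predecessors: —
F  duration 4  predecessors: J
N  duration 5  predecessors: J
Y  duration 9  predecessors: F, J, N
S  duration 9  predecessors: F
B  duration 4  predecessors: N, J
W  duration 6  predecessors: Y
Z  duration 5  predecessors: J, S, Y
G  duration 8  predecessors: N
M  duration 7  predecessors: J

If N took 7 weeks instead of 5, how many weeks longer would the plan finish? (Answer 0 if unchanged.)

2

Baseline: J→N→Y→W = 7+5+9+6 = 27 → 27 weeks.
N lies on that path, so at 7 weeks the path becomes 29 weeks.
The critical path is still J→N→Y→W; finish is now 29 weeks.
Change in finish: 29 − 27 = +2 weeks.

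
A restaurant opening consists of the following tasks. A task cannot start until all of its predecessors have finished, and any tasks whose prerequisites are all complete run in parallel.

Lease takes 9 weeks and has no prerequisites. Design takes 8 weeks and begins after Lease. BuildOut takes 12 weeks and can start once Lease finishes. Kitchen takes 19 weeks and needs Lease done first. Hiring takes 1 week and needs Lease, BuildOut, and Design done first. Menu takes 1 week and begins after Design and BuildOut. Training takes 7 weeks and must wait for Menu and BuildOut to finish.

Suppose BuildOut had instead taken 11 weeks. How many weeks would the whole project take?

28

As given, the longest chain is Lease→BuildOut→Menu→Training = 9+12+1+7 = 29, so the finish is 29 weeks.
BuildOut is on the critical path; changing it to 11 makes that path 28 weeks.
No other chain overtakes it, so the finish is 28 weeks.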